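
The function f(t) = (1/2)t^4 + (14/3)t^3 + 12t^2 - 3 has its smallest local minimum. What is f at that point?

Critical points: f'(t) = 2t^3 + 14t^2 + 24t vanishes at t = -4, -3, 0.
Since f''(t) = 6t^2 + 28t + 24, we get f''(-4) = 8 > 0 ⇒ local minimum; f''(-3) = -6 < 0 ⇒ local maximum; f''(0) = 24 > 0 ⇒ local minimum.
The smallest local minimum is f(0) = -3.

-3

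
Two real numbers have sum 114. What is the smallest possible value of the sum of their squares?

6498

With a + b = 114, a^2 + b^2 = a^2 + (114 − a)^2.
The derivative 2a − 2(114 − a) = 4a − 228 vanishes at a = 57; second derivative 4 > 0, a minimum.
The minimum is 2·(57)^2 = 6498.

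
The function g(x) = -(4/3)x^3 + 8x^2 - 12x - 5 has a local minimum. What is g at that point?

g'(x) = -4x^2 + 16x - 12. Setting g'(x) = 0 gives x ∈ {1, 3}.
g''(x) = -8x + 16. g''(1) = 8 > 0 ⇒ local minimum; g''(3) = -8 < 0 ⇒ local maximum.
The local minimum is g(1) = -31/3.

-31/3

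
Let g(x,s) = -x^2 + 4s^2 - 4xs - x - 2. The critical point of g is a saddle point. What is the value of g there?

∂g/∂x = -2x - 4s - 1 = 0 and ∂g/∂s = -4x + 8s = 0, so (x, s) = (-1/4, -1/8).
The Hessian has g_{xx} = -2, g_{ss} = 8, g_{xs} = -4, giving D = -32 < 0, so the point is a saddle point.
g(-1/4, -1/8) = -15/8.

-15/8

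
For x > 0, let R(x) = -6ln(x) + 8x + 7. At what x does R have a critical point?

3/4

R'(x) = -6/x + 8 = 0 gives x = 3/4.
R''(x) = 6/x², which is positive for x > 0, so this is a local minimum.
R(3/4) = -6·ln(3/4) + 6 + 7 ≈ 14.7261.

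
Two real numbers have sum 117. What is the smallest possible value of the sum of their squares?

13689/2

With a + b = 117, a^2 + b^2 = a^2 + (117 − a)^2.
The derivative 2a − 2(117 − a) = 4a − 234 vanishes at a = 117/2; second derivative 4 > 0, a minimum.
The minimum is 2·(117/2)^2 = 13689/2.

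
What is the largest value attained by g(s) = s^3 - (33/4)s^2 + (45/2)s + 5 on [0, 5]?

Differentiating, g'(s) = 3s^2 - (33/2)s + 45/2; which vanishes at s = 5/2 and s = 3.
Evaluating at the critical points and endpoints: g(0) = 5; g(5/2) = 405/16; g(3) = 101/4; g(5) = 145/4.
The maximum over the interval is 145/4, attained at s = 5.

145/4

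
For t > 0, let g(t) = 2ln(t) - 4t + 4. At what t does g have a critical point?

1/2

g'(t) = 2/t − 4 = 0 gives t = 1/2.
g''(t) = -2/t², which is negative for t > 0, so this is a local maximum.
g(1/2) = 2·ln(1/2) - 2 + 4 ≈ 0.6137.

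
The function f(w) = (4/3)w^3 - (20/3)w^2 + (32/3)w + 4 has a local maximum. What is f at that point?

772/81

f'(w) = 4w^2 - (40/3)w + 32/3 = 0 at w = 4/3, 2.
Second-derivative test with f''(w) = 8w - 40/3: f''(4/3) = -8/3 < 0 ⇒ local maximum; f''(2) = 8/3 > 0 ⇒ local minimum.
Thus f has its local maximum at w = 4/3, with value 772/81.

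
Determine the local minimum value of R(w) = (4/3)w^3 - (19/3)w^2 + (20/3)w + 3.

11/12

R'(w) = 4w^2 - (38/3)w + 20/3. Setting R'(w) = 0 gives w ∈ {2/3, 5/2}.
R''(w) = 8w - 38/3. R''(2/3) = -22/3 < 0 ⇒ local maximum; R''(5/2) = 22/3 > 0 ⇒ local minimum.
The local minimum is R(5/2) = 11/12.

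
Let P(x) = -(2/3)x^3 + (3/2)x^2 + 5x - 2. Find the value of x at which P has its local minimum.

-1

Critical points: P'(x) = -2x^2 + 3x + 5 vanishes at x = -1, 5/2.
Since P''(x) = -4x + 3, we get P''(-1) = 7 > 0 ⇒ local minimum; P''(5/2) = -7 < 0 ⇒ local maximum.
So the local minimum value is P(-1) = -29/6.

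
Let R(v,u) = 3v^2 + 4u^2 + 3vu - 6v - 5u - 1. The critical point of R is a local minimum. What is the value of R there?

-56/13

∂R/∂v = 6v + 3u - 6 = 0 and ∂R/∂u = 3v + 8u - 5 = 0, so (v, u) = (11/13, 4/13).
The Hessian has R_{vv} = 6, R_{uu} = 8, R_{vu} = 3, giving D = 39 > 0 with R_{vv} > 0, so the point is a local minimum.
R(11/13, 4/13) = -56/13.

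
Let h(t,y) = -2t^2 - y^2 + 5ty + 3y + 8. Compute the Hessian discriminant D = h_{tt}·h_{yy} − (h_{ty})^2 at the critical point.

-17

∂h/∂t = -4t + 5y = 0 and ∂h/∂y = 5t - 2y + 3 = 0, so (t, y) = (-15/17, -12/17).
The Hessian has h_{tt} = -4, h_{yy} = -2, h_{ty} = 5, giving D = -17 < 0, so the point is a saddle point.
D = (-4)·(-2) − (5)^2 = -17.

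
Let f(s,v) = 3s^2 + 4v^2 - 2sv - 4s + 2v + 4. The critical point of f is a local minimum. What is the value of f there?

∂f/∂s = 6s - 2v - 4 = 0 and ∂f/∂v = -2s + 8v + 2 = 0, so (s, v) = (7/11, -1/11).
The Hessian has f_{ss} = 6, f_{vv} = 8, f_{sv} = -2, giving D = 44 > 0 with f_{ss} > 0, so the point is a local minimum.
f(7/11, -1/11) = 29/11.

29/11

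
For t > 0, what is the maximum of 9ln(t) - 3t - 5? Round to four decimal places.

-4.1125

f'(t) = 9/t − 3 = 0 gives t = 3.
f''(t) = -9/t², which is negative for t > 0, so this is a local maximum.
f(3) = 9·ln(3) - 9 - 5 ≈ -4.1125.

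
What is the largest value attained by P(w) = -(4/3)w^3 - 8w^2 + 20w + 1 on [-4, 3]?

35/3

The derivative is -4w^2 - 16w + 20, whose only zero in [-4, 3] is w = 1.
Evaluating at the critical points and endpoints: P(-4) = -365/3,  P(1) = 35/3,  P(3) = -47.
Hence the absolute maximum is 35/3 at w = 1.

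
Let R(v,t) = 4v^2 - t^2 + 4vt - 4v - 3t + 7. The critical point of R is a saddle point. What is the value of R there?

49/8

∂R/∂v = 8v + 4t - 4 = 0 and ∂R/∂t = 4v - 2t - 3 = 0, so (v, t) = (5/8, -1/4).
The Hessian has R_{vv} = 8, R_{tt} = -2, R_{vt} = 4, giving D = -32 < 0, so the point is a saddle point.
R(5/8, -1/4) = 49/8.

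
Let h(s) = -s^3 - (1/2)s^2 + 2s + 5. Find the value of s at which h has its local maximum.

2/3

h'(s) = -3s^2 - s + 2. Setting h'(s) = 0 gives s ∈ {-1, 2/3}.
Second-derivative test with h''(s) = -6s - 1: h''(-1) = 5 > 0 ⇒ local minimum; h''(2/3) = -5 < 0 ⇒ local maximum.
So the local maximum value is h(2/3) = 157/27.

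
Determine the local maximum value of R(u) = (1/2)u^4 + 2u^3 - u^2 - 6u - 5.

R'(u) = 2u^3 + 6u^2 - 2u - 6 = 0 at u = -3, -1, 1.
R''(u) = 6u^2 + 12u - 2. R''(-3) = 16 > 0 ⇒ local minimum; R''(-1) = -8 < 0 ⇒ local maximum; R''(1) = 16 > 0 ⇒ local minimum.
Thus R has its local maximum at u = -1, with value -3/2.

-3/2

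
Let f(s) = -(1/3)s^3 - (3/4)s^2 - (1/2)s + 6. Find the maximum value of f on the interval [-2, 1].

20/3

Differentiating, f'(s) = -s^2 - (3/2)s - 1/2; which vanishes at s = -1 and s = -1/2.
Candidates: f(-2) = 20/3,  f(-1) = 73/12,  f(-1/2) = 293/48,  f(1) = 53/12.
The maximum over the interval is 20/3, attained at s = -2.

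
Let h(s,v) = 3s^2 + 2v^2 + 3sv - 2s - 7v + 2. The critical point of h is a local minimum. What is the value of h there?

-83/15

∂h/∂s = 6s + 3v - 2 = 0 and ∂h/∂v = 3s + 4v - 7 = 0, so (s, v) = (-13/15, 12/5).
The Hessian has h_{ss} = 6, h_{vv} = 4, h_{sv} = 3, giving D = 15 > 0 with h_{ss} > 0, so the point is a local minimum.
h(-13/15, 12/5) = -83/15.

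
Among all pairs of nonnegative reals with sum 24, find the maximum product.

With x + y = 24, the product is P(x) = x(24 − x).
P'(x) = 24 − 2x = 0 gives x = 12; P'' = −2 < 0, so this is the maximum.
P = 12·12 = 144.

144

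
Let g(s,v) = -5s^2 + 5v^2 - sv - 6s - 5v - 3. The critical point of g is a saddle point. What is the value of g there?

∂g/∂s = -10s - v - 6 = 0 and ∂g/∂v = -s + 10v - 5 = 0, so (s, v) = (-65/101, 44/101).
The Hessian has g_{ss} = -10, g_{vv} = 10, g_{sv} = -1, giving D = -101 < 0, so the point is a saddle point.
g(-65/101, 44/101) = -218/101.

-218/101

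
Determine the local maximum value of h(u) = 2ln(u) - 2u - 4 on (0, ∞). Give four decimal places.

h'(u) = 2/u − 2 = 0 gives u = 1.
h''(u) = -2/u², which is negative for u > 0, so this is a local maximum.
h(1) = 2·ln(1) - 2 - 4 ≈ -6.0000.

-6.0000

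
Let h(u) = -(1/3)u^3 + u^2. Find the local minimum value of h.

h'(u) = -u^2 + 2u = 0 at u = 0, 2.
Second-derivative test with h''(u) = -2u + 2: h''(0) = 2 > 0 ⇒ local minimum; h''(2) = -2 < 0 ⇒ local maximum.
Thus h has its local minimum at u = 0, with value 0.

0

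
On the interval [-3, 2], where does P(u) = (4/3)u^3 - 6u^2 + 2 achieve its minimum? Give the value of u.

Differentiating, P'(u) = 4u^2 - 12u; whose only zero in [-3, 2] is u = 0.
Evaluating at the critical points and endpoints: P(-3) = -88; P(0) = 2; P(2) = -34/3.
So the minimum is P(-3) = -88.

-3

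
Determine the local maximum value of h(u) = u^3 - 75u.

250

Critical points: h'(u) = 3u^2 - 75 vanishes at u = -5, 5.
Second-derivative test with h''(u) = 6u: h''(-5) = -30 < 0 ⇒ local maximum; h''(5) = 30 > 0 ⇒ local minimum.
So the local maximum value is h(-5) = 250.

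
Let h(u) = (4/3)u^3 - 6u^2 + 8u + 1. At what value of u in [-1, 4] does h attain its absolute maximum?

4

h'(u) = 4u^2 - 12u + 8, which vanishes at u = 1 and u = 2.
Candidates: h(-1) = -43/3; h(1) = 13/3; h(2) = 11/3; h(4) = 67/3.
Hence the absolute maximum is 67/3 at u = 4.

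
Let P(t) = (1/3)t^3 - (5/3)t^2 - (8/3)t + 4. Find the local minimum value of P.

-12

P'(t) = t^2 - (10/3)t - 8/3 = 0 at t = -2/3, 4.
Second-derivative test with P''(t) = 2t - 10/3: P''(-2/3) = -14/3 < 0 ⇒ local maximum; P''(4) = 14/3 > 0 ⇒ local minimum.
Thus P has its local minimum at t = 4, with value -12.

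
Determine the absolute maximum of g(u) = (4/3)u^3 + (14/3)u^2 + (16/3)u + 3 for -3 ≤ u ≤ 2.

Differentiating, g'(u) = 4u^2 + (28/3)u + 16/3; which vanishes at u = -4/3 and u = -1.
Evaluating at the critical points and endpoints: g(-3) = -7,  g(-4/3) = 83/81,  g(-1) = 1,  g(2) = 43.
Hence the absolute maximum is 43 at u = 2.

43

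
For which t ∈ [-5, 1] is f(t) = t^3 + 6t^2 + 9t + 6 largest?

f'(t) = 3t^2 + 12t + 9, which vanishes at t = -3 and t = -1.
Compare values at every candidate in [-5, 1]: f(-5) = -14,  f(-3) = 6,  f(-1) = 2,  f(1) = 22.
So the maximum is f(1) = 22.

1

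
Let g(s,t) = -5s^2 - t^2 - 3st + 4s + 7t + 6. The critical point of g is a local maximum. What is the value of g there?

243/11

∂g/∂s = -10s - 3t + 4 = 0 and ∂g/∂t = -3s - 2t + 7 = 0, so (s, t) = (-13/11, 58/11).
The Hessian has g_{ss} = -10, g_{tt} = -2, g_{st} = -3, giving D = 11 > 0 with g_{ss} < 0, so the point is a local maximum.
g(-13/11, 58/11) = 243/11.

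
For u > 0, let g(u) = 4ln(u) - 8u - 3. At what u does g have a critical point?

g'(u) = 4/u − 8 = 0 gives u = 1/2.
g''(u) = -4/u², which is negative for u > 0, so this is a local maximum.
g(1/2) = 4·ln(1/2) - 4 - 3 ≈ -9.7726.

1/2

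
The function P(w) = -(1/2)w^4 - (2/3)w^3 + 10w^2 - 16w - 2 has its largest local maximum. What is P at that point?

410/3

P'(w) = -2w^3 - 2w^2 + 20w - 16 = 0 at w = -4, 1, 2.
Second-derivative test with P''(w) = -6w^2 - 4w + 20: P''(-4) = -60 < 0 ⇒ local maximum; P''(1) = 10 > 0 ⇒ local minimum; P''(2) = -12 < 0 ⇒ local maximum.
Thus P has its largest local maximum at w = -4, with value 410/3.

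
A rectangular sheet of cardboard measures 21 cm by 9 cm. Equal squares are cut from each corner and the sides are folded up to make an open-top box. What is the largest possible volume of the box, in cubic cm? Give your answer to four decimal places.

170.0622

With cut size x, the volume is V(x) = x(21 − 2x)(9 − 2x) for 0 < x < 4.5.
V'(x) = 12x^2 − 120x + 189. Setting V'(x) = 0 gives x ≈ 1.9586 (the root in (0, 4.5)).
V''(x) = 24x − 120 is negative there, so this is the maximum; V ≈ 170.0622.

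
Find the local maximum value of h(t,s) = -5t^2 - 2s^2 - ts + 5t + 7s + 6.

38/3

∂h/∂t = -10t - s + 5 = 0 and ∂h/∂s = -t - 4s + 7 = 0, so (t, s) = (1/3, 5/3).
The Hessian has h_{tt} = -10, h_{ss} = -4, h_{ts} = -1, giving D = 39 > 0 with h_{tt} < 0, so the point is a local maximum.
h(1/3, 5/3) = 38/3.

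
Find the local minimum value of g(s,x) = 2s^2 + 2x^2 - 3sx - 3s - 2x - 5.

∂g/∂s = 4s - 3x - 3 = 0 and ∂g/∂x = -3s + 4x - 2 = 0, so (s, x) = (18/7, 17/7).
The Hessian has g_{ss} = 4, g_{xx} = 4, g_{sx} = -3, giving D = 7 > 0 with g_{ss} > 0, so the point is a local minimum.
g(18/7, 17/7) = -79/7.

-79/7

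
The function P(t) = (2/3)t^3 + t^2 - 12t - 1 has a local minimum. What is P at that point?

-47/3

Critical points: P'(t) = 2t^2 + 2t - 12 vanishes at t = -3, 2.
Second-derivative test with P''(t) = 4t + 2: P''(-3) = -10 < 0 ⇒ local maximum; P''(2) = 10 > 0 ⇒ local minimum.
Thus P has its local minimum at t = 2, with value -47/3.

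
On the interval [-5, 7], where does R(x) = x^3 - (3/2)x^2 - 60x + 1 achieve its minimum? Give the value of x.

Differentiating, R'(x) = 3x^2 - 3x - 60; which vanishes at x = -4 and x = 5.
Evaluating at the critical points and endpoints: R(-5) = 277/2,  R(-4) = 153,  R(5) = -423/2,  R(7) = -299/2.
The minimum over the interval is -423/2, attained at x = 5.

5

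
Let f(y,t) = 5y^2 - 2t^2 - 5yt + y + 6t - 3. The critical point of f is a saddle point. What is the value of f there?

1/5

∂f/∂y = 10y - 5t + 1 = 0 and ∂f/∂t = -5y - 4t + 6 = 0, so (y, t) = (2/5, 1).
The Hessian has f_{yy} = 10, f_{tt} = -4, f_{yt} = -5, giving D = -65 < 0, so the point is a saddle point.
f(2/5, 1) = 1/5.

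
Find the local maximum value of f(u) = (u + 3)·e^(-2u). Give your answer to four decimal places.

Differentiating with the product rule gives f'(u) = (-2u - 5)·e^(-2u). Since e^(-2u) > 0, the only critical point is u = -5/2.
f''(-5/2) has the same sign as -2 < 0, so this is a local maximum.
f(-5/2) = (1/2)·e^(5) ≈ 74.2066.

74.2066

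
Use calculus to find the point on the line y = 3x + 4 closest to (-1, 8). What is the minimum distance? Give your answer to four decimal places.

2.2136

Minimize D(x)^2 = (x + 1)^2 + (3x - 4)^2.
d/dx[D^2] = 2(x + 1) + 2·3·(3x - 4) = 0 ⇒ x = 11/10.
Then y = 73/10 and the distance is √(49/10) ≈ 2.2136.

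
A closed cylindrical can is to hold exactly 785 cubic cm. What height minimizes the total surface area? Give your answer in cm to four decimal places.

9.9983

With radius r and height h, πr²h = 785 so h = 785/(πr²), and S(r) = 2πr² + 2πrh = 2πr² + 2·785/r.
S'(r) = 4πr − 2·785/r² = 0 ⇒ r³ = 785/(2π), so r ≈ 4.9992 and h = 2r ≈ 9.9983.
S''(r) = 4π + 4·785/r³ > 0, so this is the minimum; S ≈ 471.0796.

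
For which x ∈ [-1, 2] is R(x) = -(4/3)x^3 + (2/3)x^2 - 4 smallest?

The derivative is -4x^2 + (4/3)x, which vanishes at x = 0 and x = 1/3.
Compare values at every candidate in [-1, 2]: R(-1) = -2,  R(0) = -4,  R(1/3) = -322/81,  R(2) = -12.
So the minimum is R(2) = -12.

2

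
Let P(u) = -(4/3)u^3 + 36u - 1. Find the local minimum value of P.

-73

P'(u) = -4u^2 + 36. Setting P'(u) = 0 gives u ∈ {-3, 3}.
Second-derivative test with P''(u) = -8u: P''(-3) = 24 > 0 ⇒ local minimum; P''(3) = -24 < 0 ⇒ local maximum.
The local minimum is P(-3) = -73.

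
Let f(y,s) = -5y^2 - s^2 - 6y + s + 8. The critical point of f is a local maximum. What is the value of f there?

201/20

∂f/∂y = -10y - 6 = 0 and ∂f/∂s = -2s + 1 = 0, so (y, s) = (-3/5, 1/2).
The Hessian has f_{yy} = -10, f_{ss} = -2, f_{ys} = 0, giving D = 20 > 0 with f_{yy} < 0, so the point is a local maximum.
f(-3/5, 1/2) = 201/20.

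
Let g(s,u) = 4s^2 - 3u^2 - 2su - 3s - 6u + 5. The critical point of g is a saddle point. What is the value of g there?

413/52

∂g/∂s = 8s - 2u - 3 = 0 and ∂g/∂u = -2s - 6u - 6 = 0, so (s, u) = (3/26, -27/26).
The Hessian has g_{ss} = 8, g_{uu} = -6, g_{su} = -2, giving D = -52 < 0, so the point is a saddle point.
g(3/26, -27/26) = 413/52.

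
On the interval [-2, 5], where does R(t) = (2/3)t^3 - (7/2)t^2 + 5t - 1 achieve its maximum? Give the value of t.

5

R'(t) = 2t^2 - 7t + 5, which vanishes at t = 1 and t = 5/2.
Evaluating at the critical points and endpoints: R(-2) = -91/3, R(1) = 7/6, R(5/2) = 1/24, R(5) = 119/6.
Hence the absolute maximum is 119/6 at t = 5.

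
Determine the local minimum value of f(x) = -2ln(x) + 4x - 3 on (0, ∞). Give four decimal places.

f'(x) = -2/x + 4 = 0 gives x = 1/2.
f''(x) = 2/x², which is positive for x > 0, so this is a local minimum.
f(1/2) = -2·ln(1/2) + 2 - 3 ≈ 0.3863.

0.3863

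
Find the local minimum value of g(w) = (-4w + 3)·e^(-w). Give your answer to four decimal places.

g'(w) = (-4)·e^(-w) + (-4w + 3)·(-1)·e^(-w) = (4w - 7)·e^(-w). Since e^(-w) > 0, the only critical point is w = 7/4.
g''(7/4) has the same sign as 4 > 0, so this is a local minimum.
g(7/4) = (-4)·e^(-7/4) ≈ -0.6951.

-0.6951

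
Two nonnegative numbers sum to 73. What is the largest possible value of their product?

With x + y = 73, the product is P(x) = x(73 − x).
P'(x) = 73 − 2x = 0 gives x = 73/2; P'' = −2 < 0, so this is the maximum.
P = 73/2·73/2 = 5329/4.

5329/4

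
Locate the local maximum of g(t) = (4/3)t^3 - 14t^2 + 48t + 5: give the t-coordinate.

3

g'(t) = 4t^2 - 28t + 48. Setting g'(t) = 0 gives t ∈ {3, 4}.
g''(t) = 8t - 28. g''(3) = -4 < 0 ⇒ local maximum; g''(4) = 4 > 0 ⇒ local minimum.
So the local maximum value is g(3) = 59.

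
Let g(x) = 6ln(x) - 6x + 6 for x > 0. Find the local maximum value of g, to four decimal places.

0.0000

g'(x) = 6/x − 6 = 0 gives x = 1.
g''(x) = -6/x², which is negative for x > 0, so this is a local maximum.
g(1) = 6·ln(1) - 6 + 6 ≈ 0.0000.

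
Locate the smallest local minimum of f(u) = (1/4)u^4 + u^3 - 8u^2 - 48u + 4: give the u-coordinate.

4

Critical points: f'(u) = u^3 + 3u^2 - 16u - 48 vanishes at u = -4, -3, 4.
Since f''(u) = 3u^2 + 6u - 16, we get f''(-4) = 8 > 0 ⇒ local minimum; f''(-3) = -7 < 0 ⇒ local maximum; f''(4) = 56 > 0 ⇒ local minimum.
Thus f has its smallest local minimum at u = 4, with value -188.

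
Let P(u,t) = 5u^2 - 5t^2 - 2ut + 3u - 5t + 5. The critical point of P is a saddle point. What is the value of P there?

∂P/∂u = 10u - 2t + 3 = 0 and ∂P/∂t = -2u - 10t - 5 = 0, so (u, t) = (-5/13, -11/26).
The Hessian has P_{uu} = 10, P_{tt} = -10, P_{ut} = -2, giving D = -104 < 0, so the point is a saddle point.
P(-5/13, -11/26) = 285/52.

285/52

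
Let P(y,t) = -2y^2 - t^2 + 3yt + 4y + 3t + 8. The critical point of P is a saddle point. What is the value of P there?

-62

∂P/∂y = -4y + 3t + 4 = 0 and ∂P/∂t = 3y - 2t + 3 = 0, so (y, t) = (-17, -24).
The Hessian has P_{yy} = -4, P_{tt} = -2, P_{yt} = 3, giving D = -1 < 0, so the point is a saddle point.
P(-17, -24) = -62.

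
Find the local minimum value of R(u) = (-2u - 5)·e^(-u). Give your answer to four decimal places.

R'(u) = (-2)·e^(-u) + (-2u - 5)·(-1)·e^(-u) = (2u + 3)·e^(-u). Since e^(-u) > 0, the only critical point is u = -3/2.
R''(-3/2) has the same sign as 2 > 0, so this is a local minimum.
R(-3/2) = (-2)·e^(3/2) ≈ -8.9634.

-8.9634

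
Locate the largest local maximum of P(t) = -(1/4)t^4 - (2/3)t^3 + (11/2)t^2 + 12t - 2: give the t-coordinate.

3

Critical points: P'(t) = -t^3 - 2t^2 + 11t + 12 vanishes at t = -4, -1, 3.
P''(t) = -3t^2 - 4t + 11. P''(-4) = -21 < 0 ⇒ local maximum; P''(-1) = 12 > 0 ⇒ local minimum; P''(3) = -28 < 0 ⇒ local maximum.
So the largest local maximum value is P(3) = 181/4.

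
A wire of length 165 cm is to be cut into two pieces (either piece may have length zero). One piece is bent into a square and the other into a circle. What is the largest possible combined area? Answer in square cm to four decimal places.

Let x be the length used for the square. Square side x/4; circle radius (165−x)/(2π).
A(x) = (x/4)² + π·((165−x)/(2π))² = x²/16 + (165−x)²/(4π) for 0 ≤ x ≤ 165. A'(x) = x/8 − (165−x)/(2π) = 0 gives x = 4·165/(π+4) ≈ 92.4164.
A'' > 0, so the interior critical point is a minimum; the maximum is at an endpoint. A(0) = 2166.4967 and A(165) = 1701.5625, so the largest area is 2166.4967.

2166.4967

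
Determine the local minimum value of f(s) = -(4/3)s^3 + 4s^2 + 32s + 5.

-97/3

Critical points: f'(s) = -4s^2 + 8s + 32 vanishes at s = -2, 4.
f''(s) = -8s + 8. f''(-2) = 24 > 0 ⇒ local minimum; f''(4) = -24 < 0 ⇒ local maximum.
So the local minimum value is f(-2) = -97/3.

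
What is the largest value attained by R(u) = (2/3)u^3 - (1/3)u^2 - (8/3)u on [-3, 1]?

R'(u) = 2u^2 - (2/3)u - 8/3, whose only zero in [-3, 1] is u = -1.
Compare values at every candidate in [-3, 1]: R(-3) = -13,  R(-1) = 5/3,  R(1) = -7/3.
The maximum over the interval is 5/3, attained at u = -1.

5/3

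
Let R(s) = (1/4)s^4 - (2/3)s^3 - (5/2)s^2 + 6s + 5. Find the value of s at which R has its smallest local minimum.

-2

R'(s) = s^3 - 2s^2 - 5s + 6 = 0 at s = -2, 1, 3.
Second-derivative test with R''(s) = 3s^2 - 4s - 5: R''(-2) = 15 > 0 ⇒ local minimum; R''(1) = -6 < 0 ⇒ local maximum; R''(3) = 10 > 0 ⇒ local minimum.
Thus R has its smallest local minimum at s = -2, with value -23/3.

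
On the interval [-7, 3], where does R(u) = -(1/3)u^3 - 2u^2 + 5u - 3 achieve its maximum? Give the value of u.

1

The derivative is -u^2 - 4u + 5, which vanishes at u = -5 and u = 1.
Candidates: R(-7) = -65/3, R(-5) = -109/3, R(1) = -1/3, R(3) = -15.
The maximum over the interval is -1/3, attained at u = 1.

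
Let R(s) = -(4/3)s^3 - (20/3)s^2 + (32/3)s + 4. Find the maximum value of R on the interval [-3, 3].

R'(s) = -4s^2 - (40/3)s + 32/3, whose only zero in [-3, 3] is s = 2/3.
Compare values at every candidate in [-3, 3]: R(-3) = -52,  R(2/3) = 628/81,  R(3) = -60.
So the maximum is R(2/3) = 628/81.

628/81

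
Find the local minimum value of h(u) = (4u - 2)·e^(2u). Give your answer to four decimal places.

-2.0000

By the product rule, h'(u) = (8u)·e^(2u). Since e^(2u) > 0, the only critical point is u = 0.
h''(0) has the same sign as 8 > 0, so this is a local minimum.
h(0) = (-2)·e^(0) ≈ -2.0000.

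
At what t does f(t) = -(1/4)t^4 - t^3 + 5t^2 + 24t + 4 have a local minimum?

f'(t) = -t^3 - 3t^2 + 10t + 24. Setting f'(t) = 0 gives t ∈ {-4, -2, 3}.
Second-derivative test with f''(t) = -3t^2 - 6t + 10: f''(-4) = -14 < 0 ⇒ local maximum; f''(-2) = 10 > 0 ⇒ local minimum; f''(3) = -35 < 0 ⇒ local maximum.
The local minimum is f(-2) = -20.

-2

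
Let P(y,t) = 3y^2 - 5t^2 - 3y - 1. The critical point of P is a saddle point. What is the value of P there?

-7/4

∂P/∂y = 6y - 3 = 0 and ∂P/∂t = -10t = 0, so (y, t) = (1/2, 0).
The Hessian has P_{yy} = 6, P_{tt} = -10, P_{yt} = 0, giving D = -60 < 0, so the point is a saddle point.
P(1/2, 0) = -7/4.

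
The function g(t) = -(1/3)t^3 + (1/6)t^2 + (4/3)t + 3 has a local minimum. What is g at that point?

Critical points: g'(t) = -t^2 + (1/3)t + 4/3 vanishes at t = -1, 4/3.
Second-derivative test with g''(t) = -2t + 1/3: g''(-1) = 7/3 > 0 ⇒ local minimum; g''(4/3) = -7/3 < 0 ⇒ local maximum.
So the local minimum value is g(-1) = 13/6.

13/6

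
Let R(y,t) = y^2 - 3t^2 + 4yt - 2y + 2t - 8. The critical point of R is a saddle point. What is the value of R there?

∂R/∂y = 2y + 4t - 2 = 0 and ∂R/∂t = 4y - 6t + 2 = 0, so (y, t) = (1/7, 3/7).
The Hessian has R_{yy} = 2, R_{tt} = -6, R_{yt} = 4, giving D = -28 < 0, so the point is a saddle point.
R(1/7, 3/7) = -54/7.

-54/7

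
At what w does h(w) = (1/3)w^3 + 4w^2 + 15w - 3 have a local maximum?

Critical points: h'(w) = w^2 + 8w + 15 vanishes at w = -5, -3.
Second-derivative test with h''(w) = 2w + 8: h''(-5) = -2 < 0 ⇒ local maximum; h''(-3) = 2 > 0 ⇒ local minimum.
The local maximum is h(-5) = -59/3.

-5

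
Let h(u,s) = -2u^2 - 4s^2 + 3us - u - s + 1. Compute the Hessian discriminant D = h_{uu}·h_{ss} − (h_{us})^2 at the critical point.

23

∂h/∂u = -4u + 3s - 1 = 0 and ∂h/∂s = 3u - 8s - 1 = 0, so (u, s) = (-11/23, -7/23).
The Hessian has h_{uu} = -4, h_{ss} = -8, h_{us} = 3, giving D = 23 > 0 with h_{uu} < 0, so the point is a local maximum.
D = (-4)·(-8) − (3)^2 = 23.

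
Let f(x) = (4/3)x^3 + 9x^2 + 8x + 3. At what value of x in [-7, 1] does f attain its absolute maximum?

The derivative is 4x^2 + 18x + 8, which vanishes at x = -4 and x = -1/2.
Evaluating at the critical points and endpoints: f(-7) = -208/3,  f(-4) = 89/3,  f(-1/2) = 13/12,  f(1) = 64/3.
So the maximum is f(-4) = 89/3.

-4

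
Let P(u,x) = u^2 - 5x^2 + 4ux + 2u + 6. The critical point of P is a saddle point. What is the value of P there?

∂P/∂u = 2u + 4x + 2 = 0 and ∂P/∂x = 4u - 10x = 0, so (u, x) = (-5/9, -2/9).
The Hessian has P_{uu} = 2, P_{xx} = -10, P_{ux} = 4, giving D = -36 < 0, so the point is a saddle point.
P(-5/9, -2/9) = 49/9.

49/9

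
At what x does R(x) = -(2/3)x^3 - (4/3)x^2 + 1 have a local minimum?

Critical points: R'(x) = -2x^2 - (8/3)x vanishes at x = -4/3, 0.
Since R''(x) = -4x - 8/3, we get R''(-4/3) = 8/3 > 0 ⇒ local minimum; R''(0) = -8/3 < 0 ⇒ local maximum.
So the local minimum value is R(-4/3) = 17/81.

-4/3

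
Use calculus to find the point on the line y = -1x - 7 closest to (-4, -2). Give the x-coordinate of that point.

Minimize D(x)^2 = (x + 4)^2 + (-x - 5)^2.
d/dx[D^2] = 2(x + 4) + 2·(-1)·(-x - 5) = 0 ⇒ x = -9/2.
Then y = -5/2 and the distance is √(1/2) ≈ 0.7071.

-9/2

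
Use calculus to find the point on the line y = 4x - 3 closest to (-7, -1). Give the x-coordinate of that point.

Minimize D(x)^2 = (x + 7)^2 + (4x - 2)^2.
d/dx[D^2] = 2(x + 7) + 2·4·(4x - 2) = 0 ⇒ x = 1/17.
Then y = -47/17 and the distance is √(900/17) ≈ 7.2761.

1/17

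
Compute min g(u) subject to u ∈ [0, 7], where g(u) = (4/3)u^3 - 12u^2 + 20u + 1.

-97/3

Differentiating, g'(u) = 4u^2 - 24u + 20; which vanishes at u = 1 and u = 5.
Compare values at every candidate in [0, 7]: g(0) = 1,  g(1) = 31/3,  g(5) = -97/3,  g(7) = 31/3.
Hence the absolute minimum is -97/3 at u = 5.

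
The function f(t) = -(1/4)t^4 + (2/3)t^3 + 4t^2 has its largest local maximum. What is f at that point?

128/3

f'(t) = -t^3 + 2t^2 + 8t = 0 at t = -2, 0, 4.
Since f''(t) = -3t^2 + 4t + 8, we get f''(-2) = -12 < 0 ⇒ local maximum; f''(0) = 8 > 0 ⇒ local minimum; f''(4) = -24 < 0 ⇒ local maximum.
Thus f has its largest local maximum at t = 4, with value 128/3.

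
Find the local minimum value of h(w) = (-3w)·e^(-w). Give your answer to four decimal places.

By the product rule, h'(w) = (3w - 3)·e^(-w). Since e^(-w) > 0, the only critical point is w = 1.
h''(1) has the same sign as 3 > 0, so this is a local minimum.
h(1) = (-3)·e^(-1) ≈ -1.1036.

-1.1036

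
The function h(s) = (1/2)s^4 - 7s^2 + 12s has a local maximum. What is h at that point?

11/2

Critical points: h'(s) = 2s^3 - 14s + 12 vanishes at s = -3, 1, 2.
Since h''(s) = 6s^2 - 14, we get h''(-3) = 40 > 0 ⇒ local minimum; h''(1) = -8 < 0 ⇒ local maximum; h''(2) = 10 > 0 ⇒ local minimum.
Thus h has its local maximum at s = 1, with value 11/2.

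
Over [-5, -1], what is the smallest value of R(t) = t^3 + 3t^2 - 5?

R'(t) = 3t^2 + 6t, whose only zero in [-5, -1] is t = -2.
Compare values at every candidate in [-5, -1]: R(-5) = -55, R(-2) = -1, R(-1) = -3.
Hence the absolute minimum is -55 at t = -5.

-55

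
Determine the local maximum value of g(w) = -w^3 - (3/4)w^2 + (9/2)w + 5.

31/4

g'(w) = -3w^2 - (3/2)w + 9/2. Setting g'(w) = 0 gives w ∈ {-3/2, 1}.
Since g''(w) = -6w - 3/2, we get g''(-3/2) = 15/2 > 0 ⇒ local minimum; g''(1) = -15/2 < 0 ⇒ local maximum.
The local maximum is g(1) = 31/4.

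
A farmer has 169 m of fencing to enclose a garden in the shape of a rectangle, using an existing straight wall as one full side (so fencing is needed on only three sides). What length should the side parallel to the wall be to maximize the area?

169/2

Let the sides perpendicular to the wall have length x and the parallel side y, so 2x + y = 169 and the area is A = xy = x(169 − 2x).
A'(x) = 169 − 4x = 0 gives x = 169/4, and A''(x) = −4 < 0 confirms a maximum.
Then y = 169 − 2·169/4 = 169/2 and A = 28561/8.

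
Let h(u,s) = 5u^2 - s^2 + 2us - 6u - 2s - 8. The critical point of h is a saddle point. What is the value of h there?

-29/3

∂h/∂u = 10u + 2s - 6 = 0 and ∂h/∂s = 2u - 2s - 2 = 0, so (u, s) = (2/3, -1/3).
The Hessian has h_{uu} = 10, h_{ss} = -2, h_{us} = 2, giving D = -24 < 0, so the point is a saddle point.
h(2/3, -1/3) = -29/3.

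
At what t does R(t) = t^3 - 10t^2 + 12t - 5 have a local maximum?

R'(t) = 3t^2 - 20t + 12. Setting R'(t) = 0 gives t ∈ {2/3, 6}.
Since R''(t) = 6t - 20, we get R''(2/3) = -16 < 0 ⇒ local maximum; R''(6) = 16 > 0 ⇒ local minimum.
Thus R has its local maximum at t = 2/3, with value -31/27.

2/3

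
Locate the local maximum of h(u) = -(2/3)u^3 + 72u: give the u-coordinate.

6

h'(u) = -2u^2 + 72 = 0 at u = -6, 6.
Since h''(u) = -4u, we get h''(-6) = 24 > 0 ⇒ local minimum; h''(6) = -24 < 0 ⇒ local maximum.
So the local maximum value is h(6) = 288.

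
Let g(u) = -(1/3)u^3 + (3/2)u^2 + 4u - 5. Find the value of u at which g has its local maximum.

Critical points: g'(u) = -u^2 + 3u + 4 vanishes at u = -1, 4.
Since g''(u) = -2u + 3, we get g''(-1) = 5 > 0 ⇒ local minimum; g''(4) = -5 < 0 ⇒ local maximum.
Thus g has its local maximum at u = 4, with value 41/3.

4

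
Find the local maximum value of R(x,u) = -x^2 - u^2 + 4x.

4

∂R/∂x = -2x + 4 = 0 and ∂R/∂u = -2u = 0, so (x, u) = (2, 0).
The Hessian has R_{xx} = -2, R_{uu} = -2, R_{xu} = 0, giving D = 4 > 0 with R_{xx} < 0, so the point is a local maximum.
R(2, 0) = 4.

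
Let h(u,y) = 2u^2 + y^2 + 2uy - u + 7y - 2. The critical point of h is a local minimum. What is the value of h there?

∂h/∂u = 4u + 2y - 1 = 0 and ∂h/∂y = 2u + 2y + 7 = 0, so (u, y) = (4, -15/2).
The Hessian has h_{uu} = 4, h_{yy} = 2, h_{uy} = 2, giving D = 4 > 0 with h_{uu} > 0, so the point is a local minimum.
h(4, -15/2) = -121/4.

-121/4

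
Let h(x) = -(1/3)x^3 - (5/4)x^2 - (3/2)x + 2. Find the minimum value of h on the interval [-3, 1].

The derivative is -x^2 - (5/2)x - 3/2, which vanishes at x = -3/2 and x = -1.
Candidates: h(-3) = 17/4; h(-3/2) = 41/16; h(-1) = 31/12; h(1) = -13/12.
Hence the absolute minimum is -13/12 at x = 1.

-13/12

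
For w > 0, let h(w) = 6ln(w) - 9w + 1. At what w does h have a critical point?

2/3

h'(w) = 6/w − 9 = 0 gives w = 2/3.
h''(w) = -6/w², which is negative for w > 0, so this is a local maximum.
h(2/3) = 6·ln(2/3) - 6 + 1 ≈ -7.4328.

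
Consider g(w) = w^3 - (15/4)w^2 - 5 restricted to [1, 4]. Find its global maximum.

-1

The derivative is 3w^2 - (15/2)w, whose only zero in [1, 4] is w = 5/2.
Candidates: g(1) = -31/4; g(5/2) = -205/16; g(4) = -1.
Hence the absolute maximum is -1 at w = 4.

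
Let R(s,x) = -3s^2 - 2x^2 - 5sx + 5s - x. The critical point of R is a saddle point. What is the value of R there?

-78

∂R/∂s = -6s - 5x + 5 = 0 and ∂R/∂x = -5s - 4x - 1 = 0, so (s, x) = (-25, 31).
The Hessian has R_{ss} = -6, R_{xx} = -4, R_{sx} = -5, giving D = -1 < 0, so the point is a saddle point.
R(-25, 31) = -78.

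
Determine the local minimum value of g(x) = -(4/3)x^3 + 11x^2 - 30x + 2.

g'(x) = -4x^2 + 22x - 30 = 0 at x = 5/2, 3.
Second-derivative test with g''(x) = -8x + 22: g''(5/2) = 2 > 0 ⇒ local minimum; g''(3) = -2 < 0 ⇒ local maximum.
Thus g has its local minimum at x = 5/2, with value -301/12.

-301/12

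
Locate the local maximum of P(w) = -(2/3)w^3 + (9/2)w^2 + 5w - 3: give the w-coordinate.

5

P'(w) = -2w^2 + 9w + 5 = 0 at w = -1/2, 5.
P''(w) = -4w + 9. P''(-1/2) = 11 > 0 ⇒ local minimum; P''(5) = -11 < 0 ⇒ local maximum.
So the local maximum value is P(5) = 307/6.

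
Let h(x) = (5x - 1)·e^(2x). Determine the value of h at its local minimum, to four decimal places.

Differentiating with the product rule gives h'(x) = (10x + 3)·e^(2x). Since e^(2x) > 0, the only critical point is x = -3/10.
h''(-3/10) has the same sign as 10 > 0, so this is a local minimum.
h(-3/10) = (-5/2)·e^(-3/5) ≈ -1.3720.

-1.3720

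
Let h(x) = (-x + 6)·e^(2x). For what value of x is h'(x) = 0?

11/2

Differentiating with the product rule gives h'(x) = (-2x + 11)·e^(2x). Since e^(2x) > 0, the only critical point is x = 11/2.
h''(11/2) has the same sign as -2 < 0, so this is a local maximum.
h(11/2) = (1/2)·e^(11) ≈ 29937.0709.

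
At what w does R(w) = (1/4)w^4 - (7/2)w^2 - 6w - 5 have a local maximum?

Critical points: R'(w) = w^3 - 7w - 6 vanishes at w = -2, -1, 3.
R''(w) = 3w^2 - 7. R''(-2) = 5 > 0 ⇒ local minimum; R''(-1) = -4 < 0 ⇒ local maximum; R''(3) = 20 > 0 ⇒ local minimum.
So the local maximum value is R(-1) = -9/4.

-1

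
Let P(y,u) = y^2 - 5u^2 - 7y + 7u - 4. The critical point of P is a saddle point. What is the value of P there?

-69/5

∂P/∂y = 2y - 7 = 0 and ∂P/∂u = -10u + 7 = 0, so (y, u) = (7/2, 7/10).
The Hessian has P_{yy} = 2, P_{uu} = -10, P_{yu} = 0, giving D = -20 < 0, so the point is a saddle point.
P(7/2, 7/10) = -69/5.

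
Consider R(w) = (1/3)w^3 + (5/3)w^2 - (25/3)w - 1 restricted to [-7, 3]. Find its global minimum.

The derivative is w^2 + (10/3)w - 25/3, which vanishes at w = -5 and w = 5/3.
Candidates: R(-7) = 74/3; R(-5) = 122/3; R(5/3) = -706/81; R(3) = -2.
Hence the absolute minimum is -706/81 at w = 5/3.

-706/81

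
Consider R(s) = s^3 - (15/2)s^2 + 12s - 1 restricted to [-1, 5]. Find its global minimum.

R'(s) = 3s^2 - 15s + 12, which vanishes at s = 1 and s = 4.
Compare values at every candidate in [-1, 5]: R(-1) = -43/2,  R(1) = 9/2,  R(4) = -9,  R(5) = -7/2.
Hence the absolute minimum is -43/2 at s = -1.

-43/2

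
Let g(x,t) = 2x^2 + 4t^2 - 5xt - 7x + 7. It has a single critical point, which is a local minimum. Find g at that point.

∂g/∂x = 4x - 5t - 7 = 0 and ∂g/∂t = -5x + 8t = 0, so (x, t) = (8, 5).
The Hessian has g_{xx} = 4, g_{tt} = 8, g_{xt} = -5, giving D = 7 > 0 with g_{xx} > 0, so the point is a local minimum.
g(8, 5) = -21.

-21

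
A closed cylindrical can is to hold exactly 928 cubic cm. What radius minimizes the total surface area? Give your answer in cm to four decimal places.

5.2859

With radius r and height h, πr²h = 928 so h = 928/(πr²), and S(r) = 2πr² + 2πrh = 2πr² + 2·928/r.
S'(r) = 4πr − 2·928/r² = 0 ⇒ r³ = 928/(2π), so r ≈ 5.2859 and h = 2r ≈ 10.5719.
S''(r) = 4π + 4·928/r³ > 0, so this is the minimum; S ≈ 526.6796.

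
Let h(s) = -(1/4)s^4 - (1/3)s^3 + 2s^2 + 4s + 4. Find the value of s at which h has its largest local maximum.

h'(s) = -s^3 - s^2 + 4s + 4. Setting h'(s) = 0 gives s ∈ {-2, -1, 2}.
h''(s) = -3s^2 - 2s + 4. h''(-2) = -4 < 0 ⇒ local maximum; h''(-1) = 3 > 0 ⇒ local minimum; h''(2) = -12 < 0 ⇒ local maximum.
The largest local maximum is h(2) = 40/3.

2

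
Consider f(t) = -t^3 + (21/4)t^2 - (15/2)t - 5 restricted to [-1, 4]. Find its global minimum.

f'(t) = -3t^2 + (21/2)t - 15/2, which vanishes at t = 1 and t = 5/2.
Evaluating at the critical points and endpoints: f(-1) = 35/4; f(1) = -33/4; f(5/2) = -105/16; f(4) = -15.
So the minimum is f(4) = -15.

-15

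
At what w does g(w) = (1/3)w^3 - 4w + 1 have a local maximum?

Critical points: g'(w) = w^2 - 4 vanishes at w = -2, 2.
g''(w) = 2w. g''(-2) = -4 < 0 ⇒ local maximum; g''(2) = 4 > 0 ⇒ local minimum.
So the local maximum value is g(-2) = 19/3.

-2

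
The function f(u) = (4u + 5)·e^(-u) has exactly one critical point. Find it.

By the product rule, f'(u) = (-4u - 1)·e^(-u). Since e^(-u) > 0, the only critical point is u = -1/4.
f''(-1/4) has the same sign as -4 < 0, so this is a local maximum.
f(-1/4) = (4)·e^(1/4) ≈ 5.1361.

-1/4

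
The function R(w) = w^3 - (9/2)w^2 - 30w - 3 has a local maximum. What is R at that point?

R'(w) = 3w^2 - 9w - 30. Setting R'(w) = 0 gives w ∈ {-2, 5}.
R''(w) = 6w - 9. R''(-2) = -21 < 0 ⇒ local maximum; R''(5) = 21 > 0 ⇒ local minimum.
So the local maximum value is R(-2) = 31.

31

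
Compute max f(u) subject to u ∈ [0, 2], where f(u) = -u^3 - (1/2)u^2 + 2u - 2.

The derivative is -3u^2 - u + 2, whose only zero in [0, 2] is u = 2/3.
Compare values at every candidate in [0, 2]: f(0) = -2,  f(2/3) = -32/27,  f(2) = -8.
Hence the absolute maximum is -32/27 at u = 2/3.

-32/27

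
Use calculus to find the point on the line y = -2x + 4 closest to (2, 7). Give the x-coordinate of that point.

-4/5

Minimize D(x)^2 = (x - 2)^2 + (-2x - 3)^2.
d/dx[D^2] = 2(x - 2) + 2·(-2)·(-2x - 3) = 0 ⇒ x = -4/5.
Then y = 28/5 and the distance is √(49/5) ≈ 3.1305.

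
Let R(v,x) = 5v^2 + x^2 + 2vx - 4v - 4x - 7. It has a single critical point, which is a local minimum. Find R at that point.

∂R/∂v = 10v + 2x - 4 = 0 and ∂R/∂x = 2v + 2x - 4 = 0, so (v, x) = (0, 2).
The Hessian has R_{vv} = 10, R_{xx} = 2, R_{vx} = 2, giving D = 16 > 0 with R_{vv} > 0, so the point is a local minimum.
R(0, 2) = -11.

-11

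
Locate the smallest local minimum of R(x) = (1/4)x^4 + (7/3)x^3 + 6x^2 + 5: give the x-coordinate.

R'(x) = x^3 + 7x^2 + 12x. Setting R'(x) = 0 gives x ∈ {-4, -3, 0}.
R''(x) = 3x^2 + 14x + 12. R''(-4) = 4 > 0 ⇒ local minimum; R''(-3) = -3 < 0 ⇒ local maximum; R''(0) = 12 > 0 ⇒ local minimum.
Thus R has its smallest local minimum at x = 0, with value 5.

0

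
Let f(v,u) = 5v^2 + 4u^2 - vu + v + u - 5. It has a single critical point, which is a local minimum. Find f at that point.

-405/79

∂f/∂v = 10v - u + 1 = 0 and ∂f/∂u = -v + 8u + 1 = 0, so (v, u) = (-9/79, -11/79).
The Hessian has f_{vv} = 10, f_{uu} = 8, f_{vu} = -1, giving D = 79 > 0 with f_{vv} > 0, so the point is a local minimum.
f(-9/79, -11/79) = -405/79.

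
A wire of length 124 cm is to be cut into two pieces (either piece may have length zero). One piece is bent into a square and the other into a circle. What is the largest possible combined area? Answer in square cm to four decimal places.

1223.5832

Let x be the length used for the square. Square side x/4; circle radius (124−x)/(2π).
A(x) = (x/4)² + π·((124−x)/(2π))² = x²/16 + (124−x)²/(4π) for 0 ≤ x ≤ 124. A'(x) = x/8 − (124−x)/(2π) = 0 gives x = 4·124/(π+4) ≈ 69.4523.
A'' > 0, so the interior critical point is a minimum; the maximum is at an endpoint. A(0) = 1223.5832 and A(124) = 961.0000, so the largest area is 1223.5832.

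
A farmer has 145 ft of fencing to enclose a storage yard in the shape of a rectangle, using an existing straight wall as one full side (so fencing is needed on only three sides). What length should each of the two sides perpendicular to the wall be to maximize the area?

145/4

Let the sides perpendicular to the wall have length x and the parallel side y, so 2x + y = 145 and the area is A = xy = x(145 − 2x).
A'(x) = 145 − 4x = 0 gives x = 145/4, and A''(x) = −4 < 0 confirms a maximum.
Then y = 145 − 2·145/4 = 145/2 and A = 21025/8.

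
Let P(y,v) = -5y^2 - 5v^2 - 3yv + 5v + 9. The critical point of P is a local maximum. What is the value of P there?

∂P/∂y = -10y - 3v = 0 and ∂P/∂v = -3y - 10v + 5 = 0, so (y, v) = (-15/91, 50/91).
The Hessian has P_{yy} = -10, P_{vv} = -10, P_{yv} = -3, giving D = 91 > 0 with P_{yy} < 0, so the point is a local maximum.
P(-15/91, 50/91) = 944/91.

944/91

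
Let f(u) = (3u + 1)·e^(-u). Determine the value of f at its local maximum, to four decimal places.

By the product rule, f'(u) = (-3u + 2)·e^(-u). Since e^(-u) > 0, the only critical point is u = 2/3.
f''(2/3) has the same sign as -3 < 0, so this is a local maximum.
f(2/3) = (3)·e^(-2/3) ≈ 1.5403.

1.5403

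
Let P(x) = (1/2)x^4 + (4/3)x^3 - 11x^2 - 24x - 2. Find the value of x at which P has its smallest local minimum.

P'(x) = 2x^3 + 4x^2 - 22x - 24 = 0 at x = -4, -1, 3.
P''(x) = 6x^2 + 8x - 22. P''(-4) = 42 > 0 ⇒ local minimum; P''(-1) = -24 < 0 ⇒ local maximum; P''(3) = 56 > 0 ⇒ local minimum.
So the smallest local minimum value is P(3) = -193/2.

3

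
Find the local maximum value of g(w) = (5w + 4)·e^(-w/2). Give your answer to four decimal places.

By the product rule, g'(w) = (-(5/2)w + 3)·e^(-w/2). Since e^(-w/2) > 0, the only critical point is w = 6/5.
g''(6/5) has the same sign as -5/2 < 0, so this is a local maximum.
g(6/5) = (10)·e^(-3/5) ≈ 5.4881.

5.4881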